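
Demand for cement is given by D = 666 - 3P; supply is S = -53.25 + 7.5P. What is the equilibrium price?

P* = 68.5

Set D = S: 666 - 3P = -53.25 + 7.5P.
719.25 = 10.5P, so P* = 68.5.
Q* = 666 − 3(68.5) = 460.5.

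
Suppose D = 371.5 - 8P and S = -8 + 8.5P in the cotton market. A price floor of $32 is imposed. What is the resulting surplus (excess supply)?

Equilibrium price would be P* = 23, so the floor at 32 binds.
At P = 32: D = 115.5, S = 264.
Surplus = 264 − 115.5 = 148.5.

Surplus = 148.5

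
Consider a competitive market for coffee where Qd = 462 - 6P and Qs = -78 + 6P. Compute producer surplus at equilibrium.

Producer surplus = 3072

Equilibrium: 462 - 6P = -78 + 6P gives P* = 45, Q* = 192.
Supply starts at P = 13 (where Qs = 0).
PS = ½(45 − 13)(192) = 3072.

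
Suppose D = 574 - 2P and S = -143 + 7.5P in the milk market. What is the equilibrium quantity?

Set D = S: 574 - 2P = -143 + 7.5P.
717 = 9.5P, so P* = 1434/19.
Q* = 574 − 2(1434/19) = 8038/19.

Q* = 8038/19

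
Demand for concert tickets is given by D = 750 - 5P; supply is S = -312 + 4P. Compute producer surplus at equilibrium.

Producer surplus = 3200

Equilibrium: 750 - 5P = -312 + 4P gives P* = 118, Q* = 160.
Supply starts at P = 78 (where S = 0).
PS = ½(118 − 78)(160) = 3200.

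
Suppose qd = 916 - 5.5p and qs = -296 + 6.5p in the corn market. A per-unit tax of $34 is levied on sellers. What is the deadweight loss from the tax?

Pre-tax equilibrium: p* = 101, q* = 360.5.
Tax on sellers shifts supply to qs = -296 + 6.5(p − 34) = -517 + 6.5p.
916 - 5.5p = -517 + 6.5p gives buyer price pb = 1433/12; sellers receive ps = 1433/12 − 34 = 1025/12.
New quantity: q = 916 − 5.5(1433/12) = 6221/24.
DWL = ½ × 34 × (360.5 − 6221/24) = 41327/24.

Deadweight loss = 41327/24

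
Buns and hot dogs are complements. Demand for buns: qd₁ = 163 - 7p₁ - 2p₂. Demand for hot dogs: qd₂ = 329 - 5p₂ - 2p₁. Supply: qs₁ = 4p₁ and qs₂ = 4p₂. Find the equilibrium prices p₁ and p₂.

Market 1: 163 - 7p₁ - 2p₂ = 4p₁ → 11p₁ + 2p₂ = 163.
Market 2: 9p₂ + 2p₁ = 329.
Eliminating p₂: 9×(1) − 2×(2) gives 95p₁ = 809, so p₁ = 809/95.
Back-substitute into (2): p₂ = (329 − 2×809/95) / 9 = 3293/95.

p₁ = 809/95, p₂ = 3293/95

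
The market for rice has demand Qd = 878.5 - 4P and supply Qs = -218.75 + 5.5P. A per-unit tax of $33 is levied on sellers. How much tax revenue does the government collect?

Pre-tax equilibrium: P* = 115.5, Q* = 416.5.
Tax on sellers shifts supply to Qs = -218.75 + 5.5(P − 33) = -400.25 + 5.5P.
878.5 - 4P = -400.25 + 5.5P gives buyer price Pb = 5115/38; sellers receive Ps = 5115/38 − 33 = 3861/38.
New quantity: Q = 878.5 − 4(5115/38) = 12923/38.
Revenue = 33 × 12923/38 = 426459/38.

Tax revenue = 426459/38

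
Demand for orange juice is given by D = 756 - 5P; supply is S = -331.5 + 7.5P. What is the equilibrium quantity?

Set D = S: 756 - 5P = -331.5 + 7.5P.
1087.5 = 12.5P, so P* = 87.
Q* = 756 − 5(87) = 321.

Q* = 321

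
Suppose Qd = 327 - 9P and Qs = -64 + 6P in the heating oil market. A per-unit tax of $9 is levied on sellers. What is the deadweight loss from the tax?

Deadweight loss = 145.8

Pre-tax equilibrium: P* = 391/15, Q* = 92.4.
Tax on sellers shifts supply to Qs = -64 + 6(P − 9) = -118 + 6P.
327 - 9P = -118 + 6P gives buyer price Pb = 89/3; sellers receive Ps = 89/3 − 9 = 62/3.
New quantity: Q = 327 − 9(89/3) = 60.
DWL = ½ × 9 × (92.4 − 60) = 145.8.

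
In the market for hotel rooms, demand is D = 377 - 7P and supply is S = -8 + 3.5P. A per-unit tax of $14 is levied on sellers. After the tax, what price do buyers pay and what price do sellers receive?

Buyers pay 124/3, sellers receive 82/3

Pre-tax equilibrium: P* = 110/3, Q* = 361/3.
Tax on sellers shifts supply to S = -8 + 3.5(P − 14) = -57 + 3.5P.
377 - 7P = -57 + 3.5P gives buyer price Pb = 124/3; sellers receive Ps = 124/3 − 14 = 82/3.
New quantity: Q = 377 − 7(124/3) = 263/3.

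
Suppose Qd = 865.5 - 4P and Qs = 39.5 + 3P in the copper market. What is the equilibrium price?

P* = 118

Set Qd = Qs: 865.5 - 4P = 39.5 + 3P.
826 = 7P, so P* = 118.
Q* = 865.5 − 4(118) = 393.5.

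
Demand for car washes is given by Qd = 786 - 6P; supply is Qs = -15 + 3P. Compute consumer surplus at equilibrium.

Equilibrium: 786 - 6P = -15 + 3P gives P* = 89, Q* = 252.
Demand choke price (Qd = 0): P = 131.
CS = ½(131 − 89)(252) = 5292.

Consumer surplus = 5292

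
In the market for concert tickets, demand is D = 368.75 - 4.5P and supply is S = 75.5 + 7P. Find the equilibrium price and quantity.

Set D = S: 368.75 - 4.5P = 75.5 + 7P.
293.25 = 11.5P, so P* = 25.5.
Q* = 368.75 − 4.5(25.5) = 254.

P* = 25.5, Q* = 254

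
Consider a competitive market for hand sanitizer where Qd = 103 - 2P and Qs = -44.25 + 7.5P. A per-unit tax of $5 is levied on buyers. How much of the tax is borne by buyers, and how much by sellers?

Buyers bear 75/19, sellers bear 20/19

Pre-tax equilibrium: P* = 15.5, Q* = 72.
Tax on buyers shifts demand to Qd = 103 − 2(P + 5) = 93 - 2P.
93 - 2P = -44.25 + 7.5P gives seller price Ps = 549/38; buyers pay Pb = 549/38 + 5 = 739/38.
New quantity: Q = 103 − 2(739/38) = 1218/19.
Buyer burden = 739/38 − 15.5 = 75/19; seller burden = 15.5 − 549/38 = 20/19.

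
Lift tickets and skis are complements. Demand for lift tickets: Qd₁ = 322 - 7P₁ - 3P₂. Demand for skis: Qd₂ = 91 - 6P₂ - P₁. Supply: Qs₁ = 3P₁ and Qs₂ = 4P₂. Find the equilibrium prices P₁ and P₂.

P₁ = 2947/97, P₂ = 588/97

Market 1: 322 - 7P₁ - 3P₂ = 3P₁ → 10P₁ + 3P₂ = 322.
Market 2: 10P₂ + P₁ = 91.
Eliminating P₂: 10×(1) − 3×(2) gives 97P₁ = 2947, so P₁ = 2947/97.
Back-substitute into (2): P₂ = (91 − 1×2947/97) / 10 = 588/97.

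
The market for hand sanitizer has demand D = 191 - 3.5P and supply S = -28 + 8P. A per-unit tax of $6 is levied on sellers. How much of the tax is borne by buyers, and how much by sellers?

Buyers bear 96/23, sellers bear 42/23

Pre-tax equilibrium: P* = 438/23, Q* = 2860/23.
Tax on sellers shifts supply to S = -28 + 8(P − 6) = -76 + 8P.
191 - 3.5P = -76 + 8P gives buyer price Pb = 534/23; sellers receive Ps = 534/23 − 6 = 396/23.
New quantity: Q = 191 − 3.5(534/23) = 2524/23.
Buyer burden = 534/23 − 438/23 = 96/23; seller burden = 438/23 − 396/23 = 42/23.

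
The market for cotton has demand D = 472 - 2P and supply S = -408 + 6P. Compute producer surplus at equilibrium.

Equilibrium: 472 - 2P = -408 + 6P gives P* = 110, Q* = 252.
Supply starts at P = 68 (where S = 0).
PS = ½(110 − 68)(252) = 5292.

Producer surplus = 5292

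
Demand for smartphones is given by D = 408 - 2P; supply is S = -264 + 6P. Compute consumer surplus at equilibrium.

Equilibrium: 408 - 2P = -264 + 6P gives P* = 84, Q* = 240.
Demand choke price (D = 0): P = 204.
CS = ½(204 − 84)(240) = 14400.

Consumer surplus = 14400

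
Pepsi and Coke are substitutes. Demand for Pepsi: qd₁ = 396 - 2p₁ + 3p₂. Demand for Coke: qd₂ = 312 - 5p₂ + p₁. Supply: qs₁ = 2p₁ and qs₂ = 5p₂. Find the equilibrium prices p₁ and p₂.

p₁ = 4896/37, p₂ = 1644/37

Market 1: 396 - 2p₁ + 3p₂ = 2p₁ → 4p₁ - 3p₂ = 396.
Market 2: 10p₂ - p₁ = 312.
Eliminating p₂: 10×(1) + 3×(2) gives 37p₁ = 4896, so p₁ = 4896/37.
Back-substitute into (2): p₂ = (312 + 1×4896/37) / 10 = 1644/37.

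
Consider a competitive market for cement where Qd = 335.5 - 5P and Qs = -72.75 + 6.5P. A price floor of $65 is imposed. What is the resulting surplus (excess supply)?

Equilibrium price would be P* = 35.5, so the floor at 65 binds.
At P = 65: Qd = 10.5, Qs = 349.75.
Surplus = 349.75 − 10.5 = 339.25.

Surplus = 339.25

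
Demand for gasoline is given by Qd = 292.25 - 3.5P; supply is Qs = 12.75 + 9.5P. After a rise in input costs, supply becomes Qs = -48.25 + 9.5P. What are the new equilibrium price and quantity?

P' = 681/26, Q' = 5215/26

Original equilibrium: P* = 21.5, Q* = 217.
New equilibrium: 292.25 - 3.5P = -48.25 + 9.5P, so 340.5 = 13P and P' = 681/26; Q' = 292.25 − 3.5(681/26) = 5215/26.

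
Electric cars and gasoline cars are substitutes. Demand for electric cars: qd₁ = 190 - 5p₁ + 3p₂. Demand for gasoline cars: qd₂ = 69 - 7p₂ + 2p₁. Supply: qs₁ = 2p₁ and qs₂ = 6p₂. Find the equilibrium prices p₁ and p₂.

p₁ = 2677/85, p₂ = 863/85

Market 1: 190 - 5p₁ + 3p₂ = 2p₁ → 7p₁ - 3p₂ = 190.
Market 2: 13p₂ - 2p₁ = 69.
Eliminating p₂: 13×(1) + 3×(2) gives 85p₁ = 2677, so p₁ = 2677/85.
Back-substitute into (2): p₂ = (69 + 2×2677/85) / 13 = 863/85.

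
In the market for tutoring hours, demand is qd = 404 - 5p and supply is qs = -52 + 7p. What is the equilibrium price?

Set qd = qs: 404 - 5p = -52 + 7p.
456 = 12p, so p* = 38.
q* = 404 − 5(38) = 214.

p* = 38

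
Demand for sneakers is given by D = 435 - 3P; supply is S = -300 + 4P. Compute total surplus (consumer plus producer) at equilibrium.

Equilibrium: 435 - 3P = -300 + 4P gives P* = 105, Q* = 120.
Demand choke price: P = 145; supply starts at P = 75.
CS = ½(145 − 105)(120) = 2400; PS = ½(105 − 75)(120) = 1800.

Total surplus = 4200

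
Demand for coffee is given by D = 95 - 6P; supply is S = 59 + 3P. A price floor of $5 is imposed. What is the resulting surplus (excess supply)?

Equilibrium price would be P* = 4, so the floor at 5 binds.
At P = 5: D = 65, S = 74.
Surplus = 74 − 65 = 9.

Surplus = 9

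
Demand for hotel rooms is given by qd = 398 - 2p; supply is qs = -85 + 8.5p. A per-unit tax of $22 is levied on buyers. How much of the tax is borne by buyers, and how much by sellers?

Pre-tax equilibrium: p* = 46, q* = 306.
Tax on buyers shifts demand to qd = 398 − 2(p + 22) = 354 - 2p.
354 - 2p = -85 + 8.5p gives seller price ps = 878/21; buyers pay pb = 878/21 + 22 = 1340/21.
New quantity: q = 398 − 2(1340/21) = 5678/21.
Buyer burden = 1340/21 − 46 = 374/21; seller burden = 46 − 878/21 = 88/21.

Buyers bear 374/21, sellers bear 88/21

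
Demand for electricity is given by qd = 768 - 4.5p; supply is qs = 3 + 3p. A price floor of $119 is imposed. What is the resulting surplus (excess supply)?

Surplus = 127.5

Equilibrium price would be p* = 102, so the floor at 119 binds.
At p = 119: qd = 232.5, qs = 360.
Surplus = 360 − 232.5 = 127.5.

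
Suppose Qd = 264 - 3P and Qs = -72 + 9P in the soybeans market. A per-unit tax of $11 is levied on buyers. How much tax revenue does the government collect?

Tax revenue = 1707.75

Pre-tax equilibrium: P* = 28, Q* = 180.
Tax on buyers shifts demand to Qd = 264 − 3(P + 11) = 231 - 3P.
231 - 3P = -72 + 9P gives seller price Ps = 25.25; buyers pay Pb = 25.25 + 11 = 36.25.
New quantity: Q = 264 − 3(36.25) = 155.25.
Revenue = 11 × 155.25 = 1707.75.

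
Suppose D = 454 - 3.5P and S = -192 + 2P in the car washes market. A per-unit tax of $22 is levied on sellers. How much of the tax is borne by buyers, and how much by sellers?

Pre-tax equilibrium: P* = 1292/11, Q* = 472/11.
Tax on sellers shifts supply to S = -192 + 2(P − 22) = -236 + 2P.
454 - 3.5P = -236 + 2P gives buyer price Pb = 1380/11; sellers receive Ps = 1380/11 − 22 = 1138/11.
New quantity: Q = 454 − 3.5(1380/11) = 164/11.
Buyer burden = 1380/11 − 1292/11 = 8; seller burden = 1292/11 − 1138/11 = 14.

Buyers bear $8, sellers bear $14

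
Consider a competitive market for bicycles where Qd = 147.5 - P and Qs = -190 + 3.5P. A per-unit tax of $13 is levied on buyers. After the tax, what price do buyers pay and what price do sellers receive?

Buyers pay 766/9, sellers receive 649/9

Pre-tax equilibrium: P* = 75, Q* = 72.5.
Tax on buyers shifts demand to Qd = 147.5 − 1(P + 13) = 134.5 - P.
134.5 - P = -190 + 3.5P gives seller price Ps = 649/9; buyers pay Pb = 649/9 + 13 = 766/9.
New quantity: Q = 147.5 − 1(766/9) = 1123/18.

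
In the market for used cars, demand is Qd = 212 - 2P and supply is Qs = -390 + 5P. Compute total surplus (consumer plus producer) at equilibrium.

Equilibrium: 212 - 2P = -390 + 5P gives P* = 86, Q* = 40.
Demand choke price: P = 106; supply starts at P = 78.
CS = ½(106 − 86)(40) = 400; PS = ½(86 − 78)(40) = 160.

Total surplus = 560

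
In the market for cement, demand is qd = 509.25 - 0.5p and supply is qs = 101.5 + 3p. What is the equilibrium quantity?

Set qd = qs: 509.25 - 0.5p = 101.5 + 3p.
407.75 = 3.5p, so p* = 116.5.
q* = 509.25 − 0.5(116.5) = 451.

q* = 451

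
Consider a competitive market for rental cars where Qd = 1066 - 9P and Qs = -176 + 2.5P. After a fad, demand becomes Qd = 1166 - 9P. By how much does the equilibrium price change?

Original equilibrium: P* = 108, Q* = 94.
New equilibrium: 1166 - 9P = -176 + 2.5P, so 1342 = 11.5P and P' = 2684/23; Q' = 1166 − 9(2684/23) = 2662/23.
Change in price: 2684/23 − 108 = 200/23.

ΔP = 200/23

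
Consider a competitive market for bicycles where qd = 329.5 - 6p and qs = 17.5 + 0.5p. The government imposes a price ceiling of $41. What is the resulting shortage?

Shortage = 45.5

Equilibrium price would be p* = 48, so the ceiling at 41 binds.
At p = 41: qd = 329.5 − 6(41) = 83.5, qs = 17.5 + 0.5(41) = 38.
Shortage = 83.5 − 38 = 45.5.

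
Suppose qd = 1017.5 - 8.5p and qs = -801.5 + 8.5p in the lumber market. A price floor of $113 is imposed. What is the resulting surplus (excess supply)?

Surplus = 102

Equilibrium price would be p* = 107, so the floor at 113 binds.
At p = 113: qd = 57, qs = 159.
Surplus = 159 − 57 = 102.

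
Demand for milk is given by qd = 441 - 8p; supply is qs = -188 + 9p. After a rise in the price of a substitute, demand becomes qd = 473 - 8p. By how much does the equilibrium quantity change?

Original equilibrium: p* = 37, q* = 145.
New equilibrium: 473 - 8p = -188 + 9p, so 661 = 17p and p' = 661/17; q' = 473 − 8(661/17) = 2753/17.
Change in quantity: 2753/17 − 145 = 288/17.

Δq = 288/17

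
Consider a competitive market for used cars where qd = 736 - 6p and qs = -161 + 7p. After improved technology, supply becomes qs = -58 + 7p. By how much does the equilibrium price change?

Original equilibrium: p* = 69, q* = 322.
New equilibrium: 736 - 6p = -58 + 7p, so 794 = 13p and p' = 794/13; q' = 736 − 6(794/13) = 4804/13.
Change in price: 794/13 − 69 = -103/13.

Δp = -103/13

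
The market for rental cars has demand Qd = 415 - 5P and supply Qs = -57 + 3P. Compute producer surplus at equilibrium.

Producer surplus = 2400

Equilibrium: 415 - 5P = -57 + 3P gives P* = 59, Q* = 120.
Supply starts at P = 19 (where Qs = 0).
PS = ½(59 − 19)(120) = 2400.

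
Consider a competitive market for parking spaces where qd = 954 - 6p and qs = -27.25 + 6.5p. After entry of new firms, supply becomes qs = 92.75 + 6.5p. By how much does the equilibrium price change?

Original equilibrium: p* = 78.5, q* = 483.
New equilibrium: 954 - 6p = 92.75 + 6.5p, so 861.25 = 12.5p and p' = 68.9; q' = 954 − 6(68.9) = 540.6.
Change in price: 68.9 − 78.5 = -9.6.

Δp = -9.6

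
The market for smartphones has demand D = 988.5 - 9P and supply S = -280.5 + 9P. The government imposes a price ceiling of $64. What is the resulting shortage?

Shortage = 117

Equilibrium price would be P* = 70.5, so the ceiling at 64 binds.
At P = 64: D = 988.5 − 9(64) = 412.5, S = -280.5 + 9(64) = 295.5.
Shortage = 412.5 − 295.5 = 117.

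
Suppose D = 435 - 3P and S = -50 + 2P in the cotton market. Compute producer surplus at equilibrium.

Equilibrium: 435 - 3P = -50 + 2P gives P* = 97, Q* = 144.
Supply starts at P = 25 (where S = 0).
PS = ½(97 − 25)(144) = 5184.

Producer surplus = 5184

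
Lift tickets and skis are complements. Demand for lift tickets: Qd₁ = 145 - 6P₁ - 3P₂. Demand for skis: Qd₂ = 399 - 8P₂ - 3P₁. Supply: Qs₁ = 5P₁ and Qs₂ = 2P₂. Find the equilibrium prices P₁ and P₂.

Market 1: 145 - 6P₁ - 3P₂ = 5P₁ → 11P₁ + 3P₂ = 145.
Market 2: 10P₂ + 3P₁ = 399.
Eliminating P₂: 10×(1) − 3×(2) gives 101P₁ = 253, so P₁ = 253/101.
Back-substitute into (2): P₂ = (399 − 3×253/101) / 10 = 3954/101.

P₁ = 253/101, P₂ = 3954/101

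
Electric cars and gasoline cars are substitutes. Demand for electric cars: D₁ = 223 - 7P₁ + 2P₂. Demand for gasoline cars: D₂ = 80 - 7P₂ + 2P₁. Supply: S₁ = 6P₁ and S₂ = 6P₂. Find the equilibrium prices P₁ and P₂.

P₁ = 3059/165, P₂ = 1486/165

Market 1: 223 - 7P₁ + 2P₂ = 6P₁ → 13P₁ - 2P₂ = 223.
Market 2: 13P₂ - 2P₁ = 80.
Eliminating P₂: 13×(1) + 2×(2) gives 165P₁ = 3059, so P₁ = 3059/165.
Back-substitute into (2): P₂ = (80 + 2×3059/165) / 13 = 1486/165.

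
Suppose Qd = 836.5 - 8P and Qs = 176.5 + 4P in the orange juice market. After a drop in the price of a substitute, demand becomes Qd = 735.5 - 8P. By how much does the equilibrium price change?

Original equilibrium: P* = 55, Q* = 396.5.
New equilibrium: 735.5 - 8P = 176.5 + 4P, so 559 = 12P and P' = 559/12; Q' = 735.5 − 8(559/12) = 2177/6.
Change in price: 559/12 − 55 = -101/12.

ΔP = -101/12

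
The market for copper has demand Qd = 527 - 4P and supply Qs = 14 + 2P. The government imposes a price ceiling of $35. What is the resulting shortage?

Equilibrium price would be P* = 85.5, so the ceiling at 35 binds.
At P = 35: Qd = 527 − 4(35) = 387, Qs = 14 + 2(35) = 84.
Shortage = 387 − 84 = 303.

Shortage = 303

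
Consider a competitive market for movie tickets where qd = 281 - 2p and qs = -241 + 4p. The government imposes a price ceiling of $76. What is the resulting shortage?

Equilibrium price would be p* = 87, so the ceiling at 76 binds.
At p = 76: qd = 281 − 2(76) = 129, qs = -241 + 4(76) = 63.
Shortage = 129 − 63 = 66.

Shortage = 66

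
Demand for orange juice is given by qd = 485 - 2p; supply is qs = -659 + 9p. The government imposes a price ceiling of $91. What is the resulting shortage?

Shortage = 143

Equilibrium price would be p* = 104, so the ceiling at 91 binds.
At p = 91: qd = 485 − 2(91) = 303, qs = -659 + 9(91) = 160.
Shortage = 303 − 160 = 143.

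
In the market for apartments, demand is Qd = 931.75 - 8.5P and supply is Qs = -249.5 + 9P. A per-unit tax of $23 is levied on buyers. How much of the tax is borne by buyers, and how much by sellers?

Pre-tax equilibrium: P* = 67.5, Q* = 358.
Tax on buyers shifts demand to Qd = 931.75 − 8.5(P + 23) = 736.25 - 8.5P.
736.25 - 8.5P = -249.5 + 9P gives seller price Ps = 3943/70; buyers pay Pb = 3943/70 + 23 = 5553/70.
New quantity: Q = 931.75 − 8.5(5553/70) = 9011/35.
Buyer burden = 5553/70 − 67.5 = 414/35; seller burden = 67.5 − 3943/70 = 391/35.

Buyers bear 414/35, sellers bear 391/35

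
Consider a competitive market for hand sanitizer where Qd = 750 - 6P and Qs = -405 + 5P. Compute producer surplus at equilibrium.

Producer surplus = 1440

Equilibrium: 750 - 6P = -405 + 5P gives P* = 105, Q* = 120.
Supply starts at P = 81 (where Qs = 0).
PS = ½(105 − 81)(120) = 1440.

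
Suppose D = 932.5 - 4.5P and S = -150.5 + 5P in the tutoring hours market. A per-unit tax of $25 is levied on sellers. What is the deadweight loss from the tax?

Pre-tax equilibrium: P* = 114, Q* = 419.5.
Tax on sellers shifts supply to S = -150.5 + 5(P − 25) = -275.5 + 5P.
932.5 - 4.5P = -275.5 + 5P gives buyer price Pb = 2416/19; sellers receive Ps = 2416/19 − 25 = 1941/19.
New quantity: Q = 932.5 − 4.5(2416/19) = 13691/38.
DWL = ½ × 25 × (419.5 − 13691/38) = 28125/38.

Deadweight loss = 28125/38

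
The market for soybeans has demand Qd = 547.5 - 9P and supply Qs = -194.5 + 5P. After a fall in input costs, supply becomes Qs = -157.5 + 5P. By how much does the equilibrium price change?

Original equilibrium: P* = 53, Q* = 70.5.
New equilibrium: 547.5 - 9P = -157.5 + 5P, so 705 = 14P and P' = 705/14; Q' = 547.5 − 9(705/14) = 660/7.
Change in price: 705/14 − 53 = -37/14.

ΔP = -37/14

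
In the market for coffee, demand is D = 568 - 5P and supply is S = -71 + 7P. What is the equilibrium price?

Set D = S: 568 - 5P = -71 + 7P.
639 = 12P, so P* = 53.25.
Q* = 568 − 5(53.25) = 301.75.

P* = 53.25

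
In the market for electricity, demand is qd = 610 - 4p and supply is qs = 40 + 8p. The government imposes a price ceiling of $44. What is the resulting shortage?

Equilibrium price would be p* = 47.5, so the ceiling at 44 binds.
At p = 44: qd = 610 − 4(44) = 434, qs = 40 + 8(44) = 392.
Shortage = 434 − 392 = 42.

Shortage = 42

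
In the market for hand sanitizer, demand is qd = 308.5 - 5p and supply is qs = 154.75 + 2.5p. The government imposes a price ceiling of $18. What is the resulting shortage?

Equilibrium price would be p* = 20.5, so the ceiling at 18 binds.
At p = 18: qd = 308.5 − 5(18) = 218.5, qs = 154.75 + 2.5(18) = 199.75.
Shortage = 218.5 − 199.75 = 18.75.

Shortage = 18.75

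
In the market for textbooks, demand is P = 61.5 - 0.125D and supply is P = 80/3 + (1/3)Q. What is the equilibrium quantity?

Set the two price expressions equal: 61.5 - 0.125Q = 80/3 + (1/3)Q.
209/6 = (11/24)Q, so Q* = 76.
P* = 61.5 − (0.125)(76) = 52.

Q* = 76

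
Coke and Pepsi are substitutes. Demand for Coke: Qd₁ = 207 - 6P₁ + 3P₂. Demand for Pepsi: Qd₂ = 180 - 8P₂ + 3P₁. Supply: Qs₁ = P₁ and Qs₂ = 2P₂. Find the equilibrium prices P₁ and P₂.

Market 1: 207 - 6P₁ + 3P₂ = P₁ → 7P₁ - 3P₂ = 207.
Market 2: 10P₂ - 3P₁ = 180.
Eliminating P₂: 10×(1) + 3×(2) gives 61P₁ = 2610, so P₁ = 2610/61.
Back-substitute into (2): P₂ = (180 + 3×2610/61) / 10 = 1881/61.

P₁ = 2610/61, P₂ = 1881/61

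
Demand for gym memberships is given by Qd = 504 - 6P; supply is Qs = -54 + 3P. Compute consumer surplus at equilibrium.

Equilibrium: 504 - 6P = -54 + 3P gives P* = 62, Q* = 132.
Demand choke price (Qd = 0): P = 84.
CS = ½(84 − 62)(132) = 1452.

Consumer surplus = 1452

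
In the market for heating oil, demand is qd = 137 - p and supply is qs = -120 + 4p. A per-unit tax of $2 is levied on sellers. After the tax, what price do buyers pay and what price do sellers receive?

Buyers pay $53, sellers receive $51

Pre-tax equilibrium: p* = 51.4, q* = 85.6.
Tax on sellers shifts supply to qs = -120 + 4(p − 2) = -128 + 4p.
137 - p = -128 + 4p gives buyer price pb = 53; sellers receive ps = 53 − 2 = 51.
New quantity: q = 137 − 1(53) = 84.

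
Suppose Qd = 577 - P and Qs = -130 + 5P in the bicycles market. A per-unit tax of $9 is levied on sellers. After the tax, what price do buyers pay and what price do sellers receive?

Pre-tax equilibrium: P* = 707/6, Q* = 2755/6.
Tax on sellers shifts supply to Qs = -130 + 5(P − 9) = -175 + 5P.
577 - P = -175 + 5P gives buyer price Pb = 376/3; sellers receive Ps = 376/3 − 9 = 349/3.
New quantity: Q = 577 − 1(376/3) = 1355/3.

Buyers pay 376/3, sellers receive 349/3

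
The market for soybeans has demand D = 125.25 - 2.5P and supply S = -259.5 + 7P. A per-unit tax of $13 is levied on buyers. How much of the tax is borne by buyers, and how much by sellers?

Buyers bear 182/19, sellers bear 65/19

Pre-tax equilibrium: P* = 40.5, Q* = 24.
Tax on buyers shifts demand to D = 125.25 − 2.5(P + 13) = 92.75 - 2.5P.
92.75 - 2.5P = -259.5 + 7P gives seller price Ps = 1409/38; buyers pay Pb = 1409/38 + 13 = 1903/38.
New quantity: Q = 125.25 − 2.5(1903/38) = 1/19.
Buyer burden = 1903/38 − 40.5 = 182/19; seller burden = 40.5 − 1409/38 = 65/19.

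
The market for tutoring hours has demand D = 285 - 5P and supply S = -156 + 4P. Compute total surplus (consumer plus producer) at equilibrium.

Equilibrium: 285 - 5P = -156 + 4P gives P* = 49, Q* = 40.
Demand choke price: P = 57; supply starts at P = 39.
CS = ½(57 − 49)(40) = 160; PS = ½(49 − 39)(40) = 200.

Total surplus = 360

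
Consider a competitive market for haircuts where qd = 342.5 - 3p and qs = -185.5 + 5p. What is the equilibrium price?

Set qd = qs: 342.5 - 3p = -185.5 + 5p.
528 = 8p, so p* = 66.
q* = 342.5 − 3(66) = 144.5.

p* = 66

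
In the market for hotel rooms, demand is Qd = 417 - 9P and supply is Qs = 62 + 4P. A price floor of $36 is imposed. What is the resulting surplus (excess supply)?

Equilibrium price would be P* = 355/13, so the floor at 36 binds.
At P = 36: Qd = 93, Qs = 206.
Surplus = 206 − 93 = 113.

Surplus = 113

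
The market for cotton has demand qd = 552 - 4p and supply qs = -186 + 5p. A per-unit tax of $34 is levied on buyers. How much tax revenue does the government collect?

Tax revenue = 45424/9

Pre-tax equilibrium: p* = 82, q* = 224.
Tax on buyers shifts demand to qd = 552 − 4(p + 34) = 416 - 4p.
416 - 4p = -186 + 5p gives seller price ps = 602/9; buyers pay pb = 602/9 + 34 = 908/9.
New quantity: q = 552 − 4(908/9) = 1336/9.
Revenue = 34 × 1336/9 = 45424/9.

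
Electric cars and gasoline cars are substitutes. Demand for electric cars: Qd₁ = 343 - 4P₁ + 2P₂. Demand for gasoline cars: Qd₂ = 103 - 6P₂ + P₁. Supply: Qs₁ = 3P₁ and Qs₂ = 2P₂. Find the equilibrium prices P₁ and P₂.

Market 1: 343 - 4P₁ + 2P₂ = 3P₁ → 7P₁ - 2P₂ = 343.
Market 2: 8P₂ - P₁ = 103.
Eliminating P₂: 8×(1) + 2×(2) gives 54P₁ = 2950, so P₁ = 1475/27.
Back-substitute into (2): P₂ = (103 + 1×1475/27) / 8 = 532/27.

P₁ = 1475/27, P₂ = 532/27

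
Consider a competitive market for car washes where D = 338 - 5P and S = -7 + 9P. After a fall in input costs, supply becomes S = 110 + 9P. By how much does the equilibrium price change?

Original equilibrium: P* = 345/14, Q* = 3007/14.
New equilibrium: 338 - 5P = 110 + 9P, so 228 = 14P and P' = 114/7; Q' = 338 − 5(114/7) = 1796/7.
Change in price: 114/7 − 345/14 = -117/14.

ΔP = -117/14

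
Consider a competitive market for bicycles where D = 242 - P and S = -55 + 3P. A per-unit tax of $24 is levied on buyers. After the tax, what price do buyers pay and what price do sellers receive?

Pre-tax equilibrium: P* = 74.25, Q* = 167.75.
Tax on buyers shifts demand to D = 242 − 1(P + 24) = 218 - P.
218 - P = -55 + 3P gives seller price Ps = 68.25; buyers pay Pb = 68.25 + 24 = 92.25.
New quantity: Q = 242 − 1(92.25) = 149.75.

Buyers pay $92.25, sellers receive $68.25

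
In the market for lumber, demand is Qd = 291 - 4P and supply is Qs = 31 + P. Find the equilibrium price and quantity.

Set Qd = Qs: 291 - 4P = 31 + P.
260 = 5P, so P* = 52.
Q* = 291 − 4(52) = 83.

P* = 52, Q* = 83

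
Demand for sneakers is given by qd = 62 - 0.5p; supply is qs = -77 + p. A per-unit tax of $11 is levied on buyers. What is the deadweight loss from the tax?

Deadweight loss = 121/6

Pre-tax equilibrium: p* = 278/3, q* = 47/3.
Tax on buyers shifts demand to qd = 62 − 0.5(p + 11) = 56.5 - 0.5p.
56.5 - 0.5p = -77 + p gives seller price ps = 89; buyers pay pb = 89 + 11 = 100.
New quantity: q = 62 − 0.5(100) = 12.
DWL = ½ × 11 × (47/3 − 12) = 121/6.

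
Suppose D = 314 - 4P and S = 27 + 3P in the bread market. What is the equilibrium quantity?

Q* = 150

Set D = S: 314 - 4P = 27 + 3P.
287 = 7P, so P* = 41.
Q* = 314 − 4(41) = 150.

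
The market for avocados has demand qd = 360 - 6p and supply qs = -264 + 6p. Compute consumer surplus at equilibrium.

Equilibrium: 360 - 6p = -264 + 6p gives p* = 52, q* = 48.
Demand choke price (qd = 0): p = 60.
CS = ½(60 − 52)(48) = 192.

Consumer surplus = 192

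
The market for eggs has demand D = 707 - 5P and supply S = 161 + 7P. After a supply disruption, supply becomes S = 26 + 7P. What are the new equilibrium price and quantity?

P' = 56.75, Q' = 423.25

Original equilibrium: P* = 45.5, Q* = 479.5.
New equilibrium: 707 - 5P = 26 + 7P, so 681 = 12P and P' = 56.75; Q' = 707 − 5(56.75) = 423.25.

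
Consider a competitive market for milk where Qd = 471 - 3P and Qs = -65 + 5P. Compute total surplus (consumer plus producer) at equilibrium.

Total surplus = 19440

Equilibrium: 471 - 3P = -65 + 5P gives P* = 67, Q* = 270.
Demand choke price: P = 157; supply starts at P = 13.
CS = ½(157 − 67)(270) = 12150; PS = ½(67 − 13)(270) = 7290.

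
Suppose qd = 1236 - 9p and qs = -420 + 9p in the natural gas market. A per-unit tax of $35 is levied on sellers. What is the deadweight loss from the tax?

Deadweight loss = 2756.25

Pre-tax equilibrium: p* = 92, q* = 408.
Tax on sellers shifts supply to qs = -420 + 9(p − 35) = -735 + 9p.
1236 - 9p = -735 + 9p gives buyer price pb = 109.5; sellers receive ps = 109.5 − 35 = 74.5.
New quantity: q = 1236 − 9(109.5) = 250.5.
DWL = ½ × 35 × (408 − 250.5) = 2756.25.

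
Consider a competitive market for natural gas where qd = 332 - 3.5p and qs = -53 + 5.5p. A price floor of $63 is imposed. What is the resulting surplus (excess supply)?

Equilibrium price would be p* = 385/9, so the floor at 63 binds.
At p = 63: qd = 111.5, qs = 293.5.
Surplus = 293.5 − 111.5 = 182.

Surplus = 182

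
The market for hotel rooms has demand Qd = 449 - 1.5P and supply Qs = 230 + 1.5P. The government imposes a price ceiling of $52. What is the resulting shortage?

Shortage = 63

Equilibrium price would be P* = 73, so the ceiling at 52 binds.
At P = 52: Qd = 449 − 1.5(52) = 371, Qs = 230 + 1.5(52) = 308.
Shortage = 371 − 308 = 63.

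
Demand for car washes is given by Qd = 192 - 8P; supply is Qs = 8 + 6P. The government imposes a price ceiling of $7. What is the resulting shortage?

Equilibrium price would be P* = 92/7, so the ceiling at 7 binds.
At P = 7: Qd = 192 − 8(7) = 136, Qs = 8 + 6(7) = 50.
Shortage = 136 − 50 = 86.

Shortage = 86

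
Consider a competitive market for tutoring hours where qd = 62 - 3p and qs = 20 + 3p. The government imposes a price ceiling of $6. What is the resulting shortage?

Equilibrium price would be p* = 7, so the ceiling at 6 binds.
At p = 6: qd = 62 − 3(6) = 44, qs = 20 + 3(6) = 38.
Shortage = 44 − 38 = 6.

Shortage = 6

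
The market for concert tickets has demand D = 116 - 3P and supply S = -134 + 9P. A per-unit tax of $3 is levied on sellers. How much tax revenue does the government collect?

Tax revenue = 140.25

Pre-tax equilibrium: P* = 125/6, Q* = 53.5.
Tax on sellers shifts supply to S = -134 + 9(P − 3) = -161 + 9P.
116 - 3P = -161 + 9P gives buyer price Pb = 277/12; sellers receive Ps = 277/12 − 3 = 241/12.
New quantity: Q = 116 − 3(277/12) = 46.75.
Revenue = 3 × 46.75 = 140.25.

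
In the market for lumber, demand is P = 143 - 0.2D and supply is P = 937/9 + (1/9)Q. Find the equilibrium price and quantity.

Set the two price expressions equal: 143 - 0.2Q = 937/9 + (1/9)Q.
350/9 = (14/45)Q, so Q* = 125.
P* = 143 − (0.2)(125) = 118.

P* = 118, Q* = 125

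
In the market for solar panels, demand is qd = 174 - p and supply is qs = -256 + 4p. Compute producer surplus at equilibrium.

Equilibrium: 174 - p = -256 + 4p gives p* = 86, q* = 88.
Supply starts at p = 64 (where qs = 0).
PS = ½(86 − 64)(88) = 968.

Producer surplus = 968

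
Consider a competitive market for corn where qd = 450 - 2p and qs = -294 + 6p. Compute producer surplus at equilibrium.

Producer surplus = 5808

Equilibrium: 450 - 2p = -294 + 6p gives p* = 93, q* = 264.
Supply starts at p = 49 (where qs = 0).
PS = ½(93 − 49)(264) = 5808.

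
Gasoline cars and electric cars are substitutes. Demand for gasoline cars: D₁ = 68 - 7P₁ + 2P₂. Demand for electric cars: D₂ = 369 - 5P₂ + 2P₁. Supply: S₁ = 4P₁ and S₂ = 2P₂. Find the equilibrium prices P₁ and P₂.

Market 1: 68 - 7P₁ + 2P₂ = 4P₁ → 11P₁ - 2P₂ = 68.
Market 2: 7P₂ - 2P₁ = 369.
Eliminating P₂: 7×(1) + 2×(2) gives 73P₁ = 1214, so P₁ = 1214/73.
Back-substitute into (2): P₂ = (369 + 2×1214/73) / 7 = 4195/73.

P₁ = 1214/73, P₂ = 4195/73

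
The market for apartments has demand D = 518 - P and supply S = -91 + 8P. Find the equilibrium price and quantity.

P* = 203/3, Q* = 1351/3

Set D = S: 518 - P = -91 + 8P.
609 = 9P, so P* = 203/3.
Q* = 518 − 1(203/3) = 1351/3.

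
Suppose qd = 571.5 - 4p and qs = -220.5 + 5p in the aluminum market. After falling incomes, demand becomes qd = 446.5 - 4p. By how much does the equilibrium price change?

Δp = -125/9

Original equilibrium: p* = 88, q* = 219.5.
New equilibrium: 446.5 - 4p = -220.5 + 5p, so 667 = 9p and p' = 667/9; q' = 446.5 − 4(667/9) = 2701/18.
Change in price: 667/9 − 88 = -125/9.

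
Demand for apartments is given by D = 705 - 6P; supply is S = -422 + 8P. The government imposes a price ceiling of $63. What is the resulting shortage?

Equilibrium price would be P* = 80.5, so the ceiling at 63 binds.
At P = 63: D = 705 − 6(63) = 327, S = -422 + 8(63) = 82.
Shortage = 327 − 82 = 245.

Shortage = 245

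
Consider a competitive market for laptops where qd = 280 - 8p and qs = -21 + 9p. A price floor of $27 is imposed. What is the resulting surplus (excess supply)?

Surplus = 158

Equilibrium price would be p* = 301/17, so the floor at 27 binds.
At p = 27: qd = 64, qs = 222.
Surplus = 222 − 64 = 158.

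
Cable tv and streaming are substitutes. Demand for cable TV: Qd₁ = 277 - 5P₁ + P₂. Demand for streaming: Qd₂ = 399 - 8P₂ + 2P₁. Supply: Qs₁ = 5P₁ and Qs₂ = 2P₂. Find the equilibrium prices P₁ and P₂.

Market 1: 277 - 5P₁ + P₂ = 5P₁ → 10P₁ - P₂ = 277.
Market 2: 10P₂ - 2P₁ = 399.
Eliminating P₂: 10×(1) + 1×(2) gives 98P₁ = 3169, so P₁ = 3169/98.
Back-substitute into (2): P₂ = (399 + 2×3169/98) / 10 = 2272/49.

P₁ = 3169/98, P₂ = 2272/49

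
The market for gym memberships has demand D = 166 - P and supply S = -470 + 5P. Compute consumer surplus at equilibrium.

Equilibrium: 166 - P = -470 + 5P gives P* = 106, Q* = 60.
Demand choke price (D = 0): P = 166.
CS = ½(166 − 106)(60) = 1800.

Consumer surplus = 1800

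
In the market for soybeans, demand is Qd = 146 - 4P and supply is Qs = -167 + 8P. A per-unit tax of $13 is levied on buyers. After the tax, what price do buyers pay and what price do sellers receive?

Pre-tax equilibrium: P* = 313/12, Q* = 125/3.
Tax on buyers shifts demand to Qd = 146 − 4(P + 13) = 94 - 4P.
94 - 4P = -167 + 8P gives seller price Ps = 21.75; buyers pay Pb = 21.75 + 13 = 34.75.
New quantity: Q = 146 − 4(34.75) = 7.

Buyers pay $34.75, sellers receive $21.75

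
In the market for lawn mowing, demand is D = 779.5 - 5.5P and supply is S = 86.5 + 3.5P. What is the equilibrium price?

Set D = S: 779.5 - 5.5P = 86.5 + 3.5P.
693 = 9P, so P* = 77.
Q* = 779.5 − 5.5(77) = 356.

P* = 77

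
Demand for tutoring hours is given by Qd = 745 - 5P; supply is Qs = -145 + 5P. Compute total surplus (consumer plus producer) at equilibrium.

Equilibrium: 745 - 5P = -145 + 5P gives P* = 89, Q* = 300.
Demand choke price: P = 149; supply starts at P = 29.
CS = ½(149 − 89)(300) = 9000; PS = ½(89 − 29)(300) = 9000.

Total surplus = 18000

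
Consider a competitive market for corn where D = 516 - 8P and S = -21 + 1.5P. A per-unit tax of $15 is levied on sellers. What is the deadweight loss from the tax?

Deadweight loss = 2700/19

Pre-tax equilibrium: P* = 1074/19, Q* = 1212/19.
Tax on sellers shifts supply to S = -21 + 1.5(P − 15) = -43.5 + 1.5P.
516 - 8P = -43.5 + 1.5P gives buyer price Pb = 1119/19; sellers receive Ps = 1119/19 − 15 = 834/19.
New quantity: Q = 516 − 8(1119/19) = 852/19.
DWL = ½ × 15 × (1212/19 − 852/19) = 2700/19.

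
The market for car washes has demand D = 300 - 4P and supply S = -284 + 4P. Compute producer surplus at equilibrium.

Equilibrium: 300 - 4P = -284 + 4P gives P* = 73, Q* = 8.
Supply starts at P = 71 (where S = 0).
PS = ½(73 − 71)(8) = 8.

Producer surplus = 8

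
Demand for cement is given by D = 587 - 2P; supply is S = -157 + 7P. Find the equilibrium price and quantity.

Set D = S: 587 - 2P = -157 + 7P.
744 = 9P, so P* = 248/3.
Q* = 587 − 2(248/3) = 1265/3.

P* = 248/3, Q* = 1265/3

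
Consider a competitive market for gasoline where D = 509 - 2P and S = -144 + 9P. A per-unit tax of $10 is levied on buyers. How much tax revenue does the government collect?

Pre-tax equilibrium: P* = 653/11, Q* = 4293/11.
Tax on buyers shifts demand to D = 509 − 2(P + 10) = 489 - 2P.
489 - 2P = -144 + 9P gives seller price Ps = 633/11; buyers pay Pb = 633/11 + 10 = 743/11.
New quantity: Q = 509 − 2(743/11) = 4113/11.
Revenue = 10 × 4113/11 = 41130/11.

Tax revenue = 41130/11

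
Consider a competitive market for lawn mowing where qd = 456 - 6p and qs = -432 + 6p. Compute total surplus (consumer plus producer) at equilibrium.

Equilibrium: 456 - 6p = -432 + 6p gives p* = 74, q* = 12.
Demand choke price: p = 76; supply starts at p = 72.
CS = ½(76 − 74)(12) = 12; PS = ½(74 − 72)(12) = 12.

Total surplus = 24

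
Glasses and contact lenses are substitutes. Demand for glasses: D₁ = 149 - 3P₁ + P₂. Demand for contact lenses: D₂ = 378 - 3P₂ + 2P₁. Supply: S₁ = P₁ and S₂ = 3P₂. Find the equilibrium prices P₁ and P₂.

Market 1: 149 - 3P₁ + P₂ = P₁ → 4P₁ - P₂ = 149.
Market 2: 6P₂ - 2P₁ = 378.
Eliminating P₂: 6×(1) + 1×(2) gives 22P₁ = 1272, so P₁ = 636/11.
Back-substitute into (2): P₂ = (378 + 2×636/11) / 6 = 905/11.

P₁ = 636/11, P₂ = 905/11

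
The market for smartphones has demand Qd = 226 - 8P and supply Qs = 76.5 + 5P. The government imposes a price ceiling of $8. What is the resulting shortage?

Shortage = 45.5

Equilibrium price would be P* = 11.5, so the ceiling at 8 binds.
At P = 8: Qd = 226 − 8(8) = 162, Qs = 76.5 + 5(8) = 116.5.
Shortage = 162 − 116.5 = 45.5.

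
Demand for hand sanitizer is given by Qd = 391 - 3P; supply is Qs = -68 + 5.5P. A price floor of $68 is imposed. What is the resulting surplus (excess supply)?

Equilibrium price would be P* = 54, so the floor at 68 binds.
At P = 68: Qd = 187, Qs = 306.
Surplus = 306 − 187 = 119.

Surplus = 119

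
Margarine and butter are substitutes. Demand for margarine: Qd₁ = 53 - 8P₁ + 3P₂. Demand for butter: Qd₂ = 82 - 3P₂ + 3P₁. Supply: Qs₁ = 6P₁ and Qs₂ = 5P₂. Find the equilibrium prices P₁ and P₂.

Market 1: 53 - 8P₁ + 3P₂ = 6P₁ → 14P₁ - 3P₂ = 53.
Market 2: 8P₂ - 3P₁ = 82.
Eliminating P₂: 8×(1) + 3×(2) gives 103P₁ = 670, so P₁ = 670/103.
Back-substitute into (2): P₂ = (82 + 3×670/103) / 8 = 1307/103.

P₁ = 670/103, P₂ = 1307/103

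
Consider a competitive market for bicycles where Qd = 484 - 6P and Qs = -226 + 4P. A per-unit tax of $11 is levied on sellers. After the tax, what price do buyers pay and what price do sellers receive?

Buyers pay $75.4, sellers receive $64.4

Pre-tax equilibrium: P* = 71, Q* = 58.
Tax on sellers shifts supply to Qs = -226 + 4(P − 11) = -270 + 4P.
484 - 6P = -270 + 4P gives buyer price Pb = 75.4; sellers receive Ps = 75.4 − 11 = 64.4.
New quantity: Q = 484 − 6(75.4) = 31.6.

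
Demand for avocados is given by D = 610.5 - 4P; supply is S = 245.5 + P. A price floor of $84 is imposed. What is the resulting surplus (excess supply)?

Equilibrium price would be P* = 73, so the floor at 84 binds.
At P = 84: D = 274.5, S = 329.5.
Surplus = 329.5 − 274.5 = 55.

Surplus = 55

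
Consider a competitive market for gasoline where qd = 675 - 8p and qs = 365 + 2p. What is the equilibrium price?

p* = 31

Set qd = qs: 675 - 8p = 365 + 2p.
310 = 10p, so p* = 31.
q* = 675 − 8(31) = 427.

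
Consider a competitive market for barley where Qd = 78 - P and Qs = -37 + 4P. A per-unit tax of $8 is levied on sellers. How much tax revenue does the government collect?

Pre-tax equilibrium: P* = 23, Q* = 55.
Tax on sellers shifts supply to Qs = -37 + 4(P − 8) = -69 + 4P.
78 - P = -69 + 4P gives buyer price Pb = 29.4; sellers receive Ps = 29.4 − 8 = 21.4.
New quantity: Q = 78 − 1(29.4) = 48.6.
Revenue = 8 × 48.6 = 388.8.

Tax revenue = 388.8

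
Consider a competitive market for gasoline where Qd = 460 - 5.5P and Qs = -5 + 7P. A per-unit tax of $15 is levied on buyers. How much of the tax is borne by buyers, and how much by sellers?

Pre-tax equilibrium: P* = 37.2, Q* = 255.4.
Tax on buyers shifts demand to Qd = 460 − 5.5(P + 15) = 377.5 - 5.5P.
377.5 - 5.5P = -5 + 7P gives seller price Ps = 30.6; buyers pay Pb = 30.6 + 15 = 45.6.
New quantity: Q = 460 − 5.5(45.6) = 209.2.
Buyer burden = 45.6 − 37.2 = 8.4; seller burden = 37.2 − 30.6 = 6.6.

Buyers bear $8.4, sellers bear $6.6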